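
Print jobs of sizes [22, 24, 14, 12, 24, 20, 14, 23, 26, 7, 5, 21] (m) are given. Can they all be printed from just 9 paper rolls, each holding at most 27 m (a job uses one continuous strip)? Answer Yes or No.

Yes

A valid assignment using 9 paper rolls:
  roll 1: 26 = 26
  roll 2: 24 = 24
  roll 3: 24 = 24
  roll 4: 23 = 23
  roll 5: 22 + 5 = 27
  roll 6: 21 = 21
  roll 7: 20 + 7 = 27
  roll 8: 14 + 12 = 26
  roll 9: 14 = 14
Every load is within 27 m, so 9 paper rolls suffice.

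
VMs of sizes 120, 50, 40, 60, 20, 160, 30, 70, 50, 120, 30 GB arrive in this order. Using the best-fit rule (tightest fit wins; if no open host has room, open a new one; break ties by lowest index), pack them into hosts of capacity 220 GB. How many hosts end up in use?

4

  120 → host 1 (new)  [load 120/220]
  50 → host 1  [load 170/220]
  40 → host 1  [load 210/220]
  60 → host 2 (new)  [load 60/220]
  20 → host 2  [load 80/220]
  160 → host 3 (new)  [load 160/220]
  30 → host 3  [load 190/220]
  70 → host 2  [load 150/220]
  50 → host 2  [load 200/220]
  120 → host 4 (new)  [load 120/220]
  30 → host 3  [load 220/220]
4 hosts opened.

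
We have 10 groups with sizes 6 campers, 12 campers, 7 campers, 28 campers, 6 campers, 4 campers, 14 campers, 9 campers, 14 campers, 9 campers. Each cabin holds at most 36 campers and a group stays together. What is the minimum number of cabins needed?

Total = 28 + 14 + 14 + 12 + 9 + 9 + 7 + 6 + 6 + 4 = 109 campers.
Lower bound: ⌈109/36⌉ = 4 cabins.
A packing using 4 cabins:
  cabin 1: 28 + 7 = 35
  cabin 2: 14 + 14 + 6 = 34
  cabin 3: 12 + 9 + 9 + 6 = 36
  cabin 4: 4 = 4
This matches the lower bound, so 4 is optimal.

4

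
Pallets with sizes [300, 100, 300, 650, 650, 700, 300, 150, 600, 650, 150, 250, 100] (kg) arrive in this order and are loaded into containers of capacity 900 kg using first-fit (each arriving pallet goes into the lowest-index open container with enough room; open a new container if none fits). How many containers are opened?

6

  300 → container 1 (new)  [load 300/900]
  100 → container 1  [load 400/900]
  300 → container 1  [load 700/900]
  650 → container 2 (new)  [load 650/900]
  650 → container 3 (new)  [load 650/900]
  700 → container 4 (new)  [load 700/900]
  300 → container 5 (new)  [load 300/900]
  150 → container 1  [load 850/900]
  600 → container 5  [load 900/900]
  650 → container 6 (new)  [load 650/900]
  150 → container 2  [load 800/900]
  250 → container 3  [load 900/900]
  100 → container 2  [load 900/900]
6 containers opened.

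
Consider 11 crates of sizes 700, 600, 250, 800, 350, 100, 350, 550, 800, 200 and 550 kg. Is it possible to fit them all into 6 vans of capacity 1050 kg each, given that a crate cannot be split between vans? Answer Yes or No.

Yes

A valid assignment using 6 vans:
  van 1: 800 + 250 = 1050
  van 2: 800 + 200 = 1000
  van 3: 700 + 350 = 1050
  van 4: 600 + 350 + 100 = 1050
  van 5: 550 = 550
  van 6: 550 = 550
Every load is within 1050 kg, so 6 vans suffice.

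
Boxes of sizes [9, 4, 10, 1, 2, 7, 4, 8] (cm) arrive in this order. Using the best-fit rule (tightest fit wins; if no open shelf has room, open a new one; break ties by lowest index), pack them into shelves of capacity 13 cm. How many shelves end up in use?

4

  9 → shelf 1 (new)  [load 9/13]
  4 → shelf 1  [load 13/13]
  10 → shelf 2 (new)  [load 10/13]
  1 → shelf 2  [load 11/13]
  2 → shelf 2  [load 13/13]
  7 → shelf 3 (new)  [load 7/13]
  4 → shelf 3  [load 11/13]
  8 → shelf 4 (new)  [load 8/13]
4 shelves opened.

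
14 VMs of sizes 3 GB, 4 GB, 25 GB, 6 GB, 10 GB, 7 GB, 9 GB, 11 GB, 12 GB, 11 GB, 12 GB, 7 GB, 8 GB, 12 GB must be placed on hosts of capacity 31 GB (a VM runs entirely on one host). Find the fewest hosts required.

Total = 25 + 12 + 12 + 12 + 11 + 11 + 10 + 9 + 8 + 7 + 7 + 6 + 4 + 3 = 137 GB.
Lower bound: ⌈137/31⌉ = 5 hosts.
A packing using 5 hosts:
  host 1: 25 + 6 = 31
  host 2: 12 + 12 + 7 = 31
  host 3: 12 + 11 + 8 = 31
  host 4: 11 + 10 + 9 = 30
  host 5: 7 + 4 + 3 = 14
This matches the lower bound, so 5 is optimal.

5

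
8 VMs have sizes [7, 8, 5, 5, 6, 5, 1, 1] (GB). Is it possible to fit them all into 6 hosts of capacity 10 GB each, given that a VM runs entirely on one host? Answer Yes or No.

A valid assignment using 5 hosts:
  host 1: 8 + 1 + 1 = 10
  host 2: 7 = 7
  host 3: 6 = 6
  host 4: 5 + 5 = 10
  host 5: 5 = 5
That uses only 5 ≤ 6, so 6 hosts are enough.

Yes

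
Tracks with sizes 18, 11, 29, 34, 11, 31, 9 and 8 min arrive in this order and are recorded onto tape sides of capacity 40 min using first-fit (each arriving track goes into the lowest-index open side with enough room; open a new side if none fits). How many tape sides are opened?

4

  18 → side 1 (new)  [load 18/40]
  11 → side 1  [load 29/40]
  29 → side 2 (new)  [load 29/40]
  34 → side 3 (new)  [load 34/40]
  11 → side 1  [load 40/40]
  31 → side 4 (new)  [load 31/40]
  9 → side 2  [load 38/40]
  8 → side 4  [load 39/40]
4 tape sides opened.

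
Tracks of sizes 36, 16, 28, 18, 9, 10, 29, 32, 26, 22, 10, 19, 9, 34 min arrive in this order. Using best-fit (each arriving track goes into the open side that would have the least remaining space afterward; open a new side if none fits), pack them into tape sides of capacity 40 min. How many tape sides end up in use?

  36 → side 1 (new)  [load 36/40]
  16 → side 2 (new)  [load 16/40]
  28 → side 3 (new)  [load 28/40]
  18 → side 2  [load 34/40]
  9 → side 3  [load 37/40]
  10 → side 4 (new)  [load 10/40]
  29 → side 4  [load 39/40]
  32 → side 5 (new)  [load 32/40]
  26 → side 6 (new)  [load 26/40]
  22 → side 7 (new)  [load 22/40]
  10 → side 6  [load 36/40]
  19 → side 8 (new)  [load 19/40]
  9 → side 7  [load 31/40]
  34 → side 9 (new)  [load 34/40]
9 tape sides opened.

9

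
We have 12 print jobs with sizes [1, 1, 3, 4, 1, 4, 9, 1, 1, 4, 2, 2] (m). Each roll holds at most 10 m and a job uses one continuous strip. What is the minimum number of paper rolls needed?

4

Total = 9 + 4 + 4 + 4 + 3 + 2 + 2 + 1 + 1 + 1 + 1 + 1 = 33 m.
Lower bound: ⌈33/10⌉ = 4 paper rolls.
A packing using 4 paper rolls:
  roll 1: 9 + 1 = 10
  roll 2: 4 + 4 + 2 = 10
  roll 3: 4 + 3 + 2 + 1 = 10
  roll 4: 1 + 1 + 1 = 3
This matches the lower bound, so 4 is optimal.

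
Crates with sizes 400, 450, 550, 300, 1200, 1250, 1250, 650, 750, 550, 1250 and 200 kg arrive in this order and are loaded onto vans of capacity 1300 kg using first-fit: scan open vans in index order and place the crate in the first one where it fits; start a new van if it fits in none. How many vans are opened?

8

  400 → van 1 (new)  [load 400/1300]
  450 → van 1  [load 850/1300]
  550 → van 2 (new)  [load 550/1300]
  300 → van 1  [load 1150/1300]
  1200 → van 3 (new)  [load 1200/1300]
  1250 → van 4 (new)  [load 1250/1300]
  1250 → van 5 (new)  [load 1250/1300]
  650 → van 2  [load 1200/1300]
  750 → van 6 (new)  [load 750/1300]
  550 → van 6  [load 1300/1300]
  1250 → van 7 (new)  [load 1250/1300]
  200 → van 8 (new)  [load 200/1300]
8 vans opened.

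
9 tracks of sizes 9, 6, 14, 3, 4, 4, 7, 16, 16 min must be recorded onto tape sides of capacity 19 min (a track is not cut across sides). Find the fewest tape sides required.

Total = 16 + 16 + 14 + 9 + 7 + 6 + 4 + 4 + 3 = 79 min.
Lower bound: ⌈79/19⌉ = 5 tape sides.
A packing using 5 tape sides:
  side 1: 16 + 3 = 19
  side 2: 16 = 16
  side 3: 14 + 4 = 18
  side 4: 9 + 7 = 16
  side 5: 6 + 4 = 10
This matches the lower bound, so 5 is optimal.

5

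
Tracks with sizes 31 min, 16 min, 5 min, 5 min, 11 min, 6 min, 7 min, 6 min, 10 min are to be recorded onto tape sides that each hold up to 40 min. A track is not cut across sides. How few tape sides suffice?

Total = 31 + 16 + 11 + 10 + 7 + 6 + 6 + 5 + 5 = 97 min.
Lower bound: ⌈97/40⌉ = 3 tape sides.
A packing using 3 tape sides:
  side 1: 31 + 7 = 38
  side 2: 16 + 11 + 10 = 37
  side 3: 6 + 6 + 5 + 5 = 22
This matches the lower bound, so 3 is optimal.

3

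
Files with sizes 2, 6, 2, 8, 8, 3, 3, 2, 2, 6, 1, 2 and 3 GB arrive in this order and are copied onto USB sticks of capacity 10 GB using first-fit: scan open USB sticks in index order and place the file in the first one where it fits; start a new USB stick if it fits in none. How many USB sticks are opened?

5

  2 → USB stick 1 (new)  [load 2/10]
  6 → USB stick 1  [load 8/10]
  2 → USB stick 1  [load 10/10]
  8 → USB stick 2 (new)  [load 8/10]
  8 → USB stick 3 (new)  [load 8/10]
  3 → USB stick 4 (new)  [load 3/10]
  3 → USB stick 4  [load 6/10]
  2 → USB stick 2  [load 10/10]
  2 → USB stick 3  [load 10/10]
  6 → USB stick 5 (new)  [load 6/10]
  1 → USB stick 4  [load 7/10]
  2 → USB stick 4  [load 9/10]
  3 → USB stick 5  [load 9/10]
5 USB sticks opened.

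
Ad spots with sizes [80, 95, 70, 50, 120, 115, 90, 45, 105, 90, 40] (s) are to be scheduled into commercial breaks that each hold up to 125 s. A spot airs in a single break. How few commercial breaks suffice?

9

Total = 120 + 115 + 105 + 95 + 90 + 90 + 80 + 70 + 50 + 45 + 40 = 900 s.
Lower bound: ⌈900/125⌉ = 8 commercial breaks.
A packing using 9 commercial breaks:
  break 1: 120 = 120
  break 2: 115 = 115
  break 3: 105 = 105
  break 4: 95 = 95
  break 5: 90 = 90
  break 6: 90 = 90
  break 7: 80 + 45 = 125
  break 8: 70 + 50 = 120
  break 9: 40 = 40
No arrangement into 8 commercial breaks stays within capacity, so 9 is optimal.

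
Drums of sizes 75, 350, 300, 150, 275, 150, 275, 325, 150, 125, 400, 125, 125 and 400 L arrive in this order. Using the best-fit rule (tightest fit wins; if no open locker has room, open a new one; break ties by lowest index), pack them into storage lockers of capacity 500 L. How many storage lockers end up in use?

  75 → locker 1 (new)  [load 75/500]
  350 → locker 1  [load 425/500]
  300 → locker 2 (new)  [load 300/500]
  150 → locker 2  [load 450/500]
  275 → locker 3 (new)  [load 275/500]
  150 → locker 3  [load 425/500]
  275 → locker 4 (new)  [load 275/500]
  325 → locker 5 (new)  [load 325/500]
  150 → locker 5  [load 475/500]
  125 → locker 4  [load 400/500]
  400 → locker 6 (new)  [load 400/500]
  125 → locker 7 (new)  [load 125/500]
  125 → locker 7  [load 250/500]
  400 → locker 8 (new)  [load 400/500]
8 storage lockers opened.

8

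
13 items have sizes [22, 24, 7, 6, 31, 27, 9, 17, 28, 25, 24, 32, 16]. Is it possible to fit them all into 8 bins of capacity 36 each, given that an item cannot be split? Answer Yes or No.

Total = 268; ⌈268/36⌉ = 8.
The bound of 8 does not rule out 8, but exhaustive search shows no assignment into 8 bins of capacity 36 exists — the minimum is 9.

No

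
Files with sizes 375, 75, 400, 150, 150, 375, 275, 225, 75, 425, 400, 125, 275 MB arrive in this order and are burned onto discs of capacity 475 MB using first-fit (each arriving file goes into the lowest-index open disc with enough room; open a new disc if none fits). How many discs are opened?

  375 → disc 1 (new)  [load 375/475]
  75 → disc 1  [load 450/475]
  400 → disc 2 (new)  [load 400/475]
  150 → disc 3 (new)  [load 150/475]
  150 → disc 3  [load 300/475]
  375 → disc 4 (new)  [load 375/475]
  275 → disc 5 (new)  [load 275/475]
  225 → disc 6 (new)  [load 225/475]
  75 → disc 2  [load 475/475]
  425 → disc 7 (new)  [load 425/475]
  400 → disc 8 (new)  [load 400/475]
  125 → disc 3  [load 425/475]
  275 → disc 9 (new)  [load 275/475]
9 discs opened.

9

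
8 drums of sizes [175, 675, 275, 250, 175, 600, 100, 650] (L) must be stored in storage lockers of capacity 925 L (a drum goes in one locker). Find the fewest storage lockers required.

4

Total = 675 + 650 + 600 + 275 + 250 + 175 + 175 + 100 = 2900 L.
Lower bound: ⌈2900/925⌉ = 4 storage lockers.
A packing using 4 storage lockers:
  locker 1: 675 + 250 = 925
  locker 2: 650 + 275 = 925
  locker 3: 600 + 175 + 100 = 875
  locker 4: 175 = 175
This matches the lower bound, so 4 is optimal.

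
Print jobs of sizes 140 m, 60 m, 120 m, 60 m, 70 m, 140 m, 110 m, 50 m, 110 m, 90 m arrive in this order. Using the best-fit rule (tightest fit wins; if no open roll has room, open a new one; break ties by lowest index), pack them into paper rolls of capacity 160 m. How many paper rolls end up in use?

7

  140 → roll 1 (new)  [load 140/160]
  60 → roll 2 (new)  [load 60/160]
  120 → roll 3 (new)  [load 120/160]
  60 → roll 2  [load 120/160]
  70 → roll 4 (new)  [load 70/160]
  140 → roll 5 (new)  [load 140/160]
  110 → roll 6 (new)  [load 110/160]
  50 → roll 6  [load 160/160]
  110 → roll 7 (new)  [load 110/160]
  90 → roll 4  [load 160/160]
7 paper rolls opened.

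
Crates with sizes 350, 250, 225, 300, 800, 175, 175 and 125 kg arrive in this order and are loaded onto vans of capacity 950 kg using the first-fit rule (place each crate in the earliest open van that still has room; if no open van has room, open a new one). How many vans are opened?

  350 → van 1 (new)  [load 350/950]
  250 → van 1  [load 600/950]
  225 → van 1  [load 825/950]
  300 → van 2 (new)  [load 300/950]
  800 → van 3 (new)  [load 800/950]
  175 → van 2  [load 475/950]
  175 → van 2  [load 650/950]
  125 → van 1  [load 950/950]
3 vans opened.

3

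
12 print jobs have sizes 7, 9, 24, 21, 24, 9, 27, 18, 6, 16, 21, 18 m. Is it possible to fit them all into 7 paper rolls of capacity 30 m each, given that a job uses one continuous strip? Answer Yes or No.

Total = 200 m; ⌈200/30⌉ = 7.
8 print jobs each exceed half the capacity and cannot share a roll, forcing at least 8 paper rolls.
At least 8 paper rolls are required, but only 7 are allowed.

No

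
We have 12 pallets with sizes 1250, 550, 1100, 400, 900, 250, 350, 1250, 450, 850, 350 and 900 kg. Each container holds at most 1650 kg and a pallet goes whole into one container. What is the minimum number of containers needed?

6

Total = 1250 + 1250 + 1100 + 900 + 900 + 850 + 550 + 450 + 400 + 350 + 350 + 250 = 8600 kg.
Lower bound: ⌈8600/1650⌉ = 6 containers.
A packing using 6 containers:
  container 1: 1250 + 400 = 1650
  container 2: 1250 + 350 = 1600
  container 3: 1100 + 550 = 1650
  container 4: 900 + 450 + 250 = 1600
  container 5: 900 + 350 = 1250
  container 6: 850 = 850
This matches the lower bound, so 6 is optimal.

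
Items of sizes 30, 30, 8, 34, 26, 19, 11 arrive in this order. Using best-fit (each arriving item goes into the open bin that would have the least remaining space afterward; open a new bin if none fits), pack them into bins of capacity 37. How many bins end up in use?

5

  30 → bin 1 (new)  [load 30/37]
  30 → bin 2 (new)  [load 30/37]
  8 → bin 3 (new)  [load 8/37]
  34 → bin 4 (new)  [load 34/37]
  26 → bin 3  [load 34/37]
  19 → bin 5 (new)  [load 19/37]
  11 → bin 5  [load 30/37]
5 bins opened.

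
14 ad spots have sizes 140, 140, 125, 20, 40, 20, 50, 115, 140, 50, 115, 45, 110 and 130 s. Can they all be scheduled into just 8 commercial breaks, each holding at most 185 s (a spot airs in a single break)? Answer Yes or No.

Yes

A valid assignment using 8 commercial breaks:
  break 1: 140 + 45 = 185
  break 2: 140 + 40 = 180
  break 3: 140 + 20 + 20 = 180
  break 4: 130 + 50 = 180
  break 5: 125 + 50 = 175
  break 6: 115 = 115
  break 7: 115 = 115
  break 8: 110 = 110
Every load is within 185 s, so 8 commercial breaks suffice.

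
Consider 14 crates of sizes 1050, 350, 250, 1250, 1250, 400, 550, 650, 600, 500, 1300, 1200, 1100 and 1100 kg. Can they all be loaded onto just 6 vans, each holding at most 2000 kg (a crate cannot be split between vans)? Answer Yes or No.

No

Total = 11550 kg; ⌈11550/2000⌉ = 6.
7 crates each exceed half the capacity and cannot share a van, forcing at least 7 vans.
At least 7 vans are required, but only 6 are allowed.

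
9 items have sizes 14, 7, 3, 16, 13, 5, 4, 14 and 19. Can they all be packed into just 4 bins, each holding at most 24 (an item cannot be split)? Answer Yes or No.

Total = 95; ⌈95/24⌉ = 4.
5 items each exceed half the capacity and cannot share a bin, forcing at least 5 bins.
At least 5 bins are required, but only 4 are allowed.

No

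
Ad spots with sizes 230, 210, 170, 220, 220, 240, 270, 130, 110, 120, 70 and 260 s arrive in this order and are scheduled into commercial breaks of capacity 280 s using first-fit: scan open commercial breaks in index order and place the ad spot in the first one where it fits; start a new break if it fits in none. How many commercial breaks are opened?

9

  230 → break 1 (new)  [load 230/280]
  210 → break 2 (new)  [load 210/280]
  170 → break 3 (new)  [load 170/280]
  220 → break 4 (new)  [load 220/280]
  220 → break 5 (new)  [load 220/280]
  240 → break 6 (new)  [load 240/280]
  270 → break 7 (new)  [load 270/280]
  130 → break 8 (new)  [load 130/280]
  110 → break 3  [load 280/280]
  120 → break 8  [load 250/280]
  70 → break 2  [load 280/280]
  260 → break 9 (new)  [load 260/280]
9 commercial breaks opened.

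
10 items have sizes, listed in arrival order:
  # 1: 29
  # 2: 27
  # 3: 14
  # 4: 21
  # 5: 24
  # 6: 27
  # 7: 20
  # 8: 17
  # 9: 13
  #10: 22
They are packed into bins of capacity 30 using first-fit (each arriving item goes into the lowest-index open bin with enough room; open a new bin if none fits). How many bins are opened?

9

  29 → bin 1 (new)  [load 29/30]
  27 → bin 2 (new)  [load 27/30]
  14 → bin 3 (new)  [load 14/30]
  21 → bin 4 (new)  [load 21/30]
  24 → bin 5 (new)  [load 24/30]
  27 → bin 6 (new)  [load 27/30]
  20 → bin 7 (new)  [load 20/30]
  17 → bin 8 (new)  [load 17/30]
  13 → bin 3  [load 27/30]
  22 → bin 9 (new)  [load 22/30]
9 bins opened.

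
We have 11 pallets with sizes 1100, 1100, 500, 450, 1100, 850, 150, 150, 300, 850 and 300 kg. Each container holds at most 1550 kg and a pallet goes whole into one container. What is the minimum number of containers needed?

Total = 1100 + 1100 + 1100 + 850 + 850 + 500 + 450 + 300 + 300 + 150 + 150 = 6850 kg.
Lower bound: ⌈6850/1550⌉ = 5 containers.
A packing using 5 containers:
  container 1: 1100 + 450 = 1550
  container 2: 1100 + 300 + 150 = 1550
  container 3: 1100 + 300 + 150 = 1550
  container 4: 850 + 500 = 1350
  container 5: 850 = 850
This matches the lower bound, so 5 is optimal.

5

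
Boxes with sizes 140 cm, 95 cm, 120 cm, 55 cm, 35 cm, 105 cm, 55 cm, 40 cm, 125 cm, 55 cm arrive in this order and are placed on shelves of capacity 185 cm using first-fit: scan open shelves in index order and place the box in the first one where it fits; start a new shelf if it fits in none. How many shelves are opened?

  140 → shelf 1 (new)  [load 140/185]
  95 → shelf 2 (new)  [load 95/185]
  120 → shelf 3 (new)  [load 120/185]
  55 → shelf 2  [load 150/185]
  35 → shelf 1  [load 175/185]
  105 → shelf 4 (new)  [load 105/185]
  55 → shelf 3  [load 175/185]
  40 → shelf 4  [load 145/185]
  125 → shelf 5 (new)  [load 125/185]
  55 → shelf 5  [load 180/185]
5 shelves opened.

5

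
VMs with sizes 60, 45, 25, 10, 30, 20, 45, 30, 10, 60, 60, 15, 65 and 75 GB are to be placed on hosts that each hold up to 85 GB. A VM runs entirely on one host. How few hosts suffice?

Total = 75 + 65 + 60 + 60 + 60 + 45 + 45 + 30 + 30 + 25 + 20 + 15 + 10 + 10 = 550 GB.
Lower bound: ⌈550/85⌉ = 7 hosts.
A packing using 7 hosts:
  host 1: 75 + 10 = 85
  host 2: 65 + 20 = 85
  host 3: 60 + 25 = 85
  host 4: 60 + 15 + 10 = 85
  host 5: 60 = 60
  host 6: 45 + 30 = 75
  host 7: 45 + 30 = 75
This matches the lower bound, so 7 is optimal.

7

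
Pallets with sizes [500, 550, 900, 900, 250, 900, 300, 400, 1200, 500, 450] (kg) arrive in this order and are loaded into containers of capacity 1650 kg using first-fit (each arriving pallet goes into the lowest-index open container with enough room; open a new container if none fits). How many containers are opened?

  500 → container 1 (new)  [load 500/1650]
  550 → container 1  [load 1050/1650]
  900 → container 2 (new)  [load 900/1650]
  900 → container 3 (new)  [load 900/1650]
  250 → container 1  [load 1300/1650]
  900 → container 4 (new)  [load 900/1650]
  300 → container 1  [load 1600/1650]
  400 → container 2  [load 1300/1650]
  1200 → container 5 (new)  [load 1200/1650]
  500 → container 3  [load 1400/1650]
  450 → container 4  [load 1350/1650]
5 containers opened.

5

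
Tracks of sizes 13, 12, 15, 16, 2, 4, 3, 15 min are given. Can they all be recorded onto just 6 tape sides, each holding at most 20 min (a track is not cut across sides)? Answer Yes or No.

A valid assignment using 5 tape sides:
  side 1: 16 + 4 = 20
  side 2: 15 + 3 + 2 = 20
  side 3: 15 = 15
  side 4: 13 = 13
  side 5: 12 = 12
That uses only 5 ≤ 6, so 6 tape sides are enough.

Yes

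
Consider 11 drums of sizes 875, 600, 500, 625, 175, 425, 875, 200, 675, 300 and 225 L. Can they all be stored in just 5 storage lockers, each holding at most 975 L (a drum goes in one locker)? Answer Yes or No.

Total = 5475 L; ⌈5475/975⌉ = 6.
At least 6 storage lockers are required, but only 5 are allowed.

No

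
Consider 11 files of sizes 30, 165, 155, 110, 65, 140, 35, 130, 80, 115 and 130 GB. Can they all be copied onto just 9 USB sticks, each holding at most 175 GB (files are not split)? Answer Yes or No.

A valid assignment using 8 USB sticks:
  USB stick 1: 165 = 165
  USB stick 2: 155 = 155
  USB stick 3: 140 + 35 = 175
  USB stick 4: 130 + 30 = 160
  USB stick 5: 130 = 130
  USB stick 6: 115 = 115
  USB stick 7: 110 + 65 = 175
  USB stick 8: 80 = 80
That uses only 8 ≤ 9, so 9 USB sticks are enough.

Yes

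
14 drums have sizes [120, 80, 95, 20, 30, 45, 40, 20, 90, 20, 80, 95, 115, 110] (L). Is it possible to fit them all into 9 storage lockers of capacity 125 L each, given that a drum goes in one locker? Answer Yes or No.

Yes

A valid assignment using 9 storage lockers:
  locker 1: 120 = 120
  locker 2: 115 = 115
  locker 3: 110 = 110
  locker 4: 95 + 30 = 125
  locker 5: 95 + 20 = 115
  locker 6: 90 + 20 = 110
  locker 7: 80 + 45 = 125
  locker 8: 80 + 40 = 120
  locker 9: 20 = 20
Every load is within 125 L, so 9 storage lockers suffice.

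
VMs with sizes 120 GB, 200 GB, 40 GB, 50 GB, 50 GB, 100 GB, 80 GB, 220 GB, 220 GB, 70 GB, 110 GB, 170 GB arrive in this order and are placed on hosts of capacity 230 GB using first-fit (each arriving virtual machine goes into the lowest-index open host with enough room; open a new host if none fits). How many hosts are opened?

7

  120 → host 1 (new)  [load 120/230]
  200 → host 2 (new)  [load 200/230]
  40 → host 1  [load 160/230]
  50 → host 1  [load 210/230]
  50 → host 3 (new)  [load 50/230]
  100 → host 3  [load 150/230]
  80 → host 3  [load 230/230]
  220 → host 4 (new)  [load 220/230]
  220 → host 5 (new)  [load 220/230]
  70 → host 6 (new)  [load 70/230]
  110 → host 6  [load 180/230]
  170 → host 7 (new)  [load 170/230]
7 hosts opened.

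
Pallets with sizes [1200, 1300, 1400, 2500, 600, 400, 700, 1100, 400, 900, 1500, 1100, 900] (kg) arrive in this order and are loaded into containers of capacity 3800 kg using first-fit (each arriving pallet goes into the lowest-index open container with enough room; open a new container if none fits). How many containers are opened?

4

  1200 → container 1 (new)  [load 1200/3800]
  1300 → container 1  [load 2500/3800]
  1400 → container 2 (new)  [load 1400/3800]
  2500 → container 3 (new)  [load 2500/3800]
  600 → container 1  [load 3100/3800]
  400 → container 1  [load 3500/3800]
  700 → container 2  [load 2100/3800]
  1100 → container 2  [load 3200/3800]
  400 → container 2  [load 3600/3800]
  900 → container 3  [load 3400/3800]
  1500 → container 4 (new)  [load 1500/3800]
  1100 → container 4  [load 2600/3800]
  900 → container 4  [load 3500/3800]
4 containers opened.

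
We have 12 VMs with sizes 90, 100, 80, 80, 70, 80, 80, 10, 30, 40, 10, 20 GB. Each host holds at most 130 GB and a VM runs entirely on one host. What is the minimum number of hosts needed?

Total = 100 + 90 + 80 + 80 + 80 + 80 + 70 + 40 + 30 + 20 + 10 + 10 = 690 GB.
Lower bound: ⌈690/130⌉ = 6 hosts.
Also, 7 VMs each exceed 65 GB, and no two of those can share a host, so at least 7 hosts are needed.
A packing using 7 hosts:
  host 1: 100 + 30 = 130
  host 2: 90 + 40 = 130
  host 3: 80 + 20 + 10 + 10 = 120
  host 4: 80 = 80
  host 5: 80 = 80
  host 6: 80 = 80
  host 7: 70 = 70
This matches the lower bound, so 7 is optimal.

7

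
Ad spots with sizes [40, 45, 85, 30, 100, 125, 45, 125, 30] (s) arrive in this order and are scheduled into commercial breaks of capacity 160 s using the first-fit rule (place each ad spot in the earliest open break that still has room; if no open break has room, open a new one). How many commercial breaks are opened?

5

  40 → break 1 (new)  [load 40/160]
  45 → break 1  [load 85/160]
  85 → break 2 (new)  [load 85/160]
  30 → break 1  [load 115/160]
  100 → break 3 (new)  [load 100/160]
  125 → break 4 (new)  [load 125/160]
  45 → break 1  [load 160/160]
  125 → break 5 (new)  [load 125/160]
  30 → break 2  [load 115/160]
5 commercial breaks opened.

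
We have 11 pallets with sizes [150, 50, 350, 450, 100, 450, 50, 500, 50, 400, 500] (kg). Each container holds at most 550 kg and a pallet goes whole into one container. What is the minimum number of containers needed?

Total = 500 + 500 + 450 + 450 + 400 + 350 + 150 + 100 + 50 + 50 + 50 = 3050 kg.
Lower bound: ⌈3050/550⌉ = 6 containers.
A packing using 6 containers:
  container 1: 500 + 50 = 550
  container 2: 500 + 50 = 550
  container 3: 450 + 100 = 550
  container 4: 450 + 50 = 500
  container 5: 400 + 150 = 550
  container 6: 350 = 350
This matches the lower bound, so 6 is optimal.

6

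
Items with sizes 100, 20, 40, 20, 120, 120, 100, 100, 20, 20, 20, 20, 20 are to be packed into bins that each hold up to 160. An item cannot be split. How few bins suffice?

Total = 120 + 120 + 100 + 100 + 100 + 40 + 20 + 20 + 20 + 20 + 20 + 20 + 20 = 720.
Lower bound: ⌈720/160⌉ = 5 bins.
A packing using 5 bins:
  bin 1: 120 + 40 = 160
  bin 2: 120 + 20 + 20 = 160
  bin 3: 100 + 20 + 20 + 20 = 160
  bin 4: 100 + 20 + 20 = 140
  bin 5: 100 = 100
This matches the lower bound, so 5 is optimal.

5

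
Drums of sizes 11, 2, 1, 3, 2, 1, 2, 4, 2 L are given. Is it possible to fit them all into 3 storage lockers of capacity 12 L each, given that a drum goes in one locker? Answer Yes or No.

Yes

A valid assignment using 3 storage lockers:
  locker 1: 11 + 1 = 12
  locker 2: 4 + 3 + 2 + 2 + 1 = 12
  locker 3: 2 + 2 = 4
Every load is within 12 L, so 3 storage lockers suffice.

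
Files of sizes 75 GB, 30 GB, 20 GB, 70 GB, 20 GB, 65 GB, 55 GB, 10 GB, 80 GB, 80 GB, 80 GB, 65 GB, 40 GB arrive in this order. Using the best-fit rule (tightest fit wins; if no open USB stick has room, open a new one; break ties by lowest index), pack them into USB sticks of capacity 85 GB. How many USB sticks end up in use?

  75 → USB stick 1 (new)  [load 75/85]
  30 → USB stick 2 (new)  [load 30/85]
  20 → USB stick 2  [load 50/85]
  70 → USB stick 3 (new)  [load 70/85]
  20 → USB stick 2  [load 70/85]
  65 → USB stick 4 (new)  [load 65/85]
  55 → USB stick 5 (new)  [load 55/85]
  10 → USB stick 1  [load 85/85]
  80 → USB stick 6 (new)  [load 80/85]
  80 → USB stick 7 (new)  [load 80/85]
  80 → USB stick 8 (new)  [load 80/85]
  65 → USB stick 9 (new)  [load 65/85]
  40 → USB stick 10 (new)  [load 40/85]
10 USB sticks opened.

10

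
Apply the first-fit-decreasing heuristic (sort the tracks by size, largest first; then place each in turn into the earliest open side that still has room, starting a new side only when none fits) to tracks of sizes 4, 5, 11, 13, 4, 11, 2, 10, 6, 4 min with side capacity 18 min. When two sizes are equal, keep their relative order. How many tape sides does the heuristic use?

4

Sorted descending: 13, 11, 11, 10, 6, 5, 4, 4, 4, 2.
  13 → side 1 (new)  [load 13/18]
  11 → side 2 (new)  [load 11/18]
  11 → side 3 (new)  [load 11/18]
  10 → side 4 (new)  [load 10/18]
  6 → side 2  [load 17/18]
  5 → side 1  [load 18/18]
  4 → side 3  [load 15/18]
  4 → side 4  [load 14/18]
  4 → side 4  [load 18/18]
  2 → side 3  [load 17/18]
4 tape sides opened.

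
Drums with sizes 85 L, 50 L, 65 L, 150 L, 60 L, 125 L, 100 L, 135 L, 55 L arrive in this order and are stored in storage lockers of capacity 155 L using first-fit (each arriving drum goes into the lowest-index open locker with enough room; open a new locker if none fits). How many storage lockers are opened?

6

  85 → locker 1 (new)  [load 85/155]
  50 → locker 1  [load 135/155]
  65 → locker 2 (new)  [load 65/155]
  150 → locker 3 (new)  [load 150/155]
  60 → locker 2  [load 125/155]
  125 → locker 4 (new)  [load 125/155]
  100 → locker 5 (new)  [load 100/155]
  135 → locker 6 (new)  [load 135/155]
  55 → locker 5  [load 155/155]
6 storage lockers opened.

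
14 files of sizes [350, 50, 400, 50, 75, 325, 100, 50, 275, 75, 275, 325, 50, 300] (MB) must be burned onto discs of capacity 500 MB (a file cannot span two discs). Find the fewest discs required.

Total = 400 + 350 + 325 + 325 + 300 + 275 + 275 + 100 + 75 + 75 + 50 + 50 + 50 + 50 = 2700 MB.
Lower bound: ⌈2700/500⌉ = 6 discs.
Also, 7 files each exceed 250 MB, and no two of those can share a disc, so at least 7 discs are needed.
A packing using 7 discs:
  disc 1: 400 + 100 = 500
  disc 2: 350 + 75 + 75 = 500
  disc 3: 325 + 50 + 50 + 50 = 475
  disc 4: 325 + 50 = 375
  disc 5: 300 = 300
  disc 6: 275 = 275
  disc 7: 275 = 275
This matches the lower bound, so 7 is optimal.

7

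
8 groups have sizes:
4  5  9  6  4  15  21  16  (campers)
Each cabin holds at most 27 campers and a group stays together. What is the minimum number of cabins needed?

Total = 21 + 16 + 15 + 9 + 6 + 5 + 4 + 4 = 80 campers.
Lower bound: ⌈80/27⌉ = 3 cabins.
A packing using 4 cabins:
  cabin 1: 21 + 6 = 27
  cabin 2: 16 + 9 = 25
  cabin 3: 15 + 5 + 4 = 24
  cabin 4: 4 = 4
No arrangement into 3 cabins stays within capacity, so 4 is optimal.

4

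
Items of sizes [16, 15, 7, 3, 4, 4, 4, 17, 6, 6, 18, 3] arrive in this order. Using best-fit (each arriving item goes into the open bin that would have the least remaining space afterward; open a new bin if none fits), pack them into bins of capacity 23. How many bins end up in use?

5

  16 → bin 1 (new)  [load 16/23]
  15 → bin 2 (new)  [load 15/23]
  7 → bin 1  [load 23/23]
  3 → bin 2  [load 18/23]
  4 → bin 2  [load 22/23]
  4 → bin 3 (new)  [load 4/23]
  4 → bin 3  [load 8/23]
  17 → bin 4 (new)  [load 17/23]
  6 → bin 4  [load 23/23]
  6 → bin 3  [load 14/23]
  18 → bin 5 (new)  [load 18/23]
  3 → bin 5  [load 21/23]
5 bins opened.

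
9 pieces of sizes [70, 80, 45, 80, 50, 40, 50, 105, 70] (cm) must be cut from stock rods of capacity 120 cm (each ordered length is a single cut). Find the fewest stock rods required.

Total = 105 + 80 + 80 + 70 + 70 + 50 + 50 + 45 + 40 = 590 cm.
Lower bound: ⌈590/120⌉ = 5 stock rods.
A packing using 6 stock rods:
  stock rod 1: 105 = 105
  stock rod 2: 80 + 40 = 120
  stock rod 3: 80 = 80
  stock rod 4: 70 + 50 = 120
  stock rod 5: 70 + 50 = 120
  stock rod 6: 45 = 45
No arrangement into 5 stock rods stays within capacity, so 6 is optimal.

6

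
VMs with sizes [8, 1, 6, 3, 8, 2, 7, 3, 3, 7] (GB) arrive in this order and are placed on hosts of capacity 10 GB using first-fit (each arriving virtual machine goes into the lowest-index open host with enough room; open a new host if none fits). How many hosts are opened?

  8 → host 1 (new)  [load 8/10]
  1 → host 1  [load 9/10]
  6 → host 2 (new)  [load 6/10]
  3 → host 2  [load 9/10]
  8 → host 3 (new)  [load 8/10]
  2 → host 3  [load 10/10]
  7 → host 4 (new)  [load 7/10]
  3 → host 4  [load 10/10]
  3 → host 5 (new)  [load 3/10]
  7 → host 5  [load 10/10]
5 hosts opened.

5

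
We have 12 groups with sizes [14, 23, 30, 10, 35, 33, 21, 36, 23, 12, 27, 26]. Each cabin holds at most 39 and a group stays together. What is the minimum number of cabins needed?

9

Total = 36 + 35 + 33 + 30 + 27 + 26 + 23 + 23 + 21 + 14 + 12 + 10 = 290.
Lower bound: ⌈290/39⌉ = 8 cabins.
Also, 9 groups each exceed 39/2, and no two of those can share a cabin, so at least 9 cabins are needed.
A packing using 9 cabins:
  cabin 1: 36 = 36
  cabin 2: 35 = 35
  cabin 3: 33 = 33
  cabin 4: 30 = 30
  cabin 5: 27 + 12 = 39
  cabin 6: 26 + 10 = 36
  cabin 7: 23 + 14 = 37
  cabin 8: 23 = 23
  cabin 9: 21 = 21
This matches the lower bound, so 9 is optimal.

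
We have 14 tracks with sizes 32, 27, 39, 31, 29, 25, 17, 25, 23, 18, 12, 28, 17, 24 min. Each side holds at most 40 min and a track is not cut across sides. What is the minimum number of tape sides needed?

Total = 39 + 32 + 31 + 29 + 28 + 27 + 25 + 25 + 24 + 23 + 18 + 17 + 17 + 12 = 347 min.
Lower bound: ⌈347/40⌉ = 9 tape sides.
Also, 10 tracks each exceed 20 min, and no two of those can share a side, so at least 10 tape sides are needed.
A packing using 11 tape sides:
  side 1: 39 = 39
  side 2: 32 = 32
  side 3: 31 = 31
  side 4: 29 = 29
  side 5: 28 + 12 = 40
  side 6: 27 = 27
  side 7: 25 = 25
  side 8: 25 = 25
  side 9: 24 = 24
  side 10: 23 + 17 = 40
  side 11: 18 + 17 = 35
No arrangement into 10 tape sides stays within capacity, so 11 is optimal.

11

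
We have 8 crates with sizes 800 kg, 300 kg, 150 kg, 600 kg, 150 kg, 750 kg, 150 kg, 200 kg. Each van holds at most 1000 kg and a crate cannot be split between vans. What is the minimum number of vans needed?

Total = 800 + 750 + 600 + 300 + 200 + 150 + 150 + 150 = 3100 kg.
Lower bound: ⌈3100/1000⌉ = 4 vans.
A packing using 4 vans:
  van 1: 800 + 200 = 1000
  van 2: 750 + 150 = 900
  van 3: 600 + 300 = 900
  van 4: 150 + 150 = 300
This matches the lower bound, so 4 is optimal.

4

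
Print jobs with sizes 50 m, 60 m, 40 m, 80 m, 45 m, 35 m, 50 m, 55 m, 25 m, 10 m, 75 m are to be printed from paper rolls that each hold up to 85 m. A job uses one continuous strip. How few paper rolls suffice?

Total = 80 + 75 + 60 + 55 + 50 + 50 + 45 + 40 + 35 + 25 + 10 = 525 m.
Lower bound: ⌈525/85⌉ = 7 paper rolls.
A packing using 7 paper rolls:
  roll 1: 80 = 80
  roll 2: 75 + 10 = 85
  roll 3: 60 + 25 = 85
  roll 4: 55 = 55
  roll 5: 50 + 35 = 85
  roll 6: 50 = 50
  roll 7: 45 + 40 = 85
This matches the lower bound, so 7 is optimal.

7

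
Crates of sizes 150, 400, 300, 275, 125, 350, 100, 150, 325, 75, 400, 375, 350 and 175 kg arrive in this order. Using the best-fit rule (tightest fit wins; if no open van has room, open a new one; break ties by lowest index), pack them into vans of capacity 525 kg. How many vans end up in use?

8

  150 → van 1 (new)  [load 150/525]
  400 → van 2 (new)  [load 400/525]
  300 → van 1  [load 450/525]
  275 → van 3 (new)  [load 275/525]
  125 → van 2  [load 525/525]
  350 → van 4 (new)  [load 350/525]
  100 → van 4  [load 450/525]
  150 → van 3  [load 425/525]
  325 → van 5 (new)  [load 325/525]
  75 → van 1  [load 525/525]
  400 → van 6 (new)  [load 400/525]
  375 → van 7 (new)  [load 375/525]
  350 → van 8 (new)  [load 350/525]
  175 → van 8  [load 525/525]
8 vans opened.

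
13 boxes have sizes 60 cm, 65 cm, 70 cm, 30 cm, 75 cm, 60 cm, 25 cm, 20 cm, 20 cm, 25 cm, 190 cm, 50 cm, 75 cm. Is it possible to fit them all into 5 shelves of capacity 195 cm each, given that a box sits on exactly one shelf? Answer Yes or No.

Yes

A valid assignment using 4 shelves:
  shelf 1: 190 = 190
  shelf 2: 75 + 75 + 25 + 20 = 195
  shelf 3: 70 + 65 + 60 = 195
  shelf 4: 60 + 50 + 30 + 25 + 20 = 185
That uses only 4 ≤ 5, so 5 shelves are enough.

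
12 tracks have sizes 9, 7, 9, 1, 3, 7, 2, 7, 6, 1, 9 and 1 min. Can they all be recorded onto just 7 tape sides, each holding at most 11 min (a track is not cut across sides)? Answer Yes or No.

A valid assignment using 7 tape sides:
  side 1: 9 + 2 = 11
  side 2: 9 + 1 + 1 = 11
  side 3: 9 + 1 = 10
  side 4: 7 + 3 = 10
  side 5: 7 = 7
  side 6: 7 = 7
  side 7: 6 = 6
Every load is within 11 min, so 7 tape sides suffice.

Yes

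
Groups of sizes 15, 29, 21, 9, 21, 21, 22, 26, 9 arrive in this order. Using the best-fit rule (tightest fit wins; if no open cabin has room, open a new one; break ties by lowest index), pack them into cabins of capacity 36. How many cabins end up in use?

6

  15 → cabin 1 (new)  [load 15/36]
  29 → cabin 2 (new)  [load 29/36]
  21 → cabin 1  [load 36/36]
  9 → cabin 3 (new)  [load 9/36]
  21 → cabin 3  [load 30/36]
  21 → cabin 4 (new)  [load 21/36]
  22 → cabin 5 (new)  [load 22/36]
  26 → cabin 6 (new)  [load 26/36]
  9 → cabin 6  [load 35/36]
6 cabins opened.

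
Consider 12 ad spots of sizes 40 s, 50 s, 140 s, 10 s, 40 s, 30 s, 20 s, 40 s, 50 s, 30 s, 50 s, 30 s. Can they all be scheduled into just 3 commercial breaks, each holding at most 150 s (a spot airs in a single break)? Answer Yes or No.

No

Total = 530 s; ⌈530/150⌉ = 4.
At least 4 commercial breaks are required, but only 3 are allowed.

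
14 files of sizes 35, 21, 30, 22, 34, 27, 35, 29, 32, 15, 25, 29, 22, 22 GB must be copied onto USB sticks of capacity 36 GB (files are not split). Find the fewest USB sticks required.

Total = 35 + 35 + 34 + 32 + 30 + 29 + 29 + 27 + 25 + 22 + 22 + 22 + 21 + 15 = 378 GB.
Lower bound: ⌈378/36⌉ = 11 USB sticks.
Also, 13 files each exceed 18 GB, and no two of those can share a USB stick, so at least 13 USB sticks are needed.
A packing using 13 USB sticks:
  USB stick 1: 35 = 35
  USB stick 2: 35 = 35
  USB stick 3: 34 = 34
  USB stick 4: 32 = 32
  USB stick 5: 30 = 30
  USB stick 6: 29 = 29
  USB stick 7: 29 = 29
  USB stick 8: 27 = 27
  USB stick 9: 25 = 25
  USB stick 10: 22 = 22
  USB stick 11: 22 = 22
  USB stick 12: 22 = 22
  USB stick 13: 21 + 15 = 36
This matches the lower bound, so 13 is optimal.

13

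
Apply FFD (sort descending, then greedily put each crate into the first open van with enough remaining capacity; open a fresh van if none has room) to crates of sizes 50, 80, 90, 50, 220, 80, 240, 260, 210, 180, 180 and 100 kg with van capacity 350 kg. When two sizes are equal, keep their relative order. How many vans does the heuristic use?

Sorted descending: 260, 240, 220, 210, 180, 180, 100, 90, 80, 80, 50, 50.
  260 → van 1 (new)  [load 260/350]
  240 → van 2 (new)  [load 240/350]
  220 → van 3 (new)  [load 220/350]
  210 → van 4 (new)  [load 210/350]
  180 → van 5 (new)  [load 180/350]
  180 → van 6 (new)  [load 180/350]
  100 → van 2  [load 340/350]
  90 → van 1  [load 350/350]
  80 → van 3  [load 300/350]
  80 → van 4  [load 290/350]
  50 → van 3  [load 350/350]
  50 → van 4  [load 340/350]
6 vans opened.

6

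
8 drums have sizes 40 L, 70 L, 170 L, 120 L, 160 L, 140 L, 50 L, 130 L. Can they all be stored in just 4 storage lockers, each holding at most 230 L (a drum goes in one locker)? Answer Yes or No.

Total = 880 L; ⌈880/230⌉ = 4.
5 drums each exceed half the capacity and cannot share a locker, forcing at least 5 storage lockers.
At least 5 storage lockers are required, but only 4 are allowed.

No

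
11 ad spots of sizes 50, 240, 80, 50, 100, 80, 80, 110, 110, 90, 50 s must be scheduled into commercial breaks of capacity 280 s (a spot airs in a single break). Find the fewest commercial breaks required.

Total = 240 + 110 + 110 + 100 + 90 + 80 + 80 + 80 + 50 + 50 + 50 = 1040 s.
Lower bound: ⌈1040/280⌉ = 4 commercial breaks.
A packing using 4 commercial breaks:
  break 1: 240 = 240
  break 2: 110 + 110 + 50 = 270
  break 3: 100 + 90 + 80 = 270
  break 4: 80 + 80 + 50 + 50 = 260
This matches the lower bound, so 4 is optimal.

4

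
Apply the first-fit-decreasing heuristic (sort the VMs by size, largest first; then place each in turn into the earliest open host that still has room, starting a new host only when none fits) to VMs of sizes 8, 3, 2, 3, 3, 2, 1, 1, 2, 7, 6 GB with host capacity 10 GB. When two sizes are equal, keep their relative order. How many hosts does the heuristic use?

Sorted descending: 8, 7, 6, 3, 3, 3, 2, 2, 2, 1, 1.
  8 → host 1 (new)  [load 8/10]
  7 → host 2 (new)  [load 7/10]
  6 → host 3 (new)  [load 6/10]
  3 → host 2  [load 10/10]
  3 → host 3  [load 9/10]
  3 → host 4 (new)  [load 3/10]
  2 → host 1  [load 10/10]
  2 → host 4  [load 5/10]
  2 → host 4  [load 7/10]
  1 → host 3  [load 10/10]
  1 → host 4  [load 8/10]
4 hosts opened.

4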